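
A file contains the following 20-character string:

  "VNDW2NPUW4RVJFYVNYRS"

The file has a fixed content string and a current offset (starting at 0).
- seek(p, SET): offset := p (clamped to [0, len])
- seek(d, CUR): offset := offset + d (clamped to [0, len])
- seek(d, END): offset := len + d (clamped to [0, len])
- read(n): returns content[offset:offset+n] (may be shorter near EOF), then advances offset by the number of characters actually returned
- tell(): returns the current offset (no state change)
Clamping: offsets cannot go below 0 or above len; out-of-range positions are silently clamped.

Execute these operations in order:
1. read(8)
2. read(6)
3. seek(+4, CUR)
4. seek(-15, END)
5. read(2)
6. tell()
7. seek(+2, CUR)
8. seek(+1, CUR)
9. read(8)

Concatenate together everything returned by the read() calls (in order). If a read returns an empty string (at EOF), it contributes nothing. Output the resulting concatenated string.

Answer: VNDW2NPUW4RVJFNPRVJFYVNY

Derivation:
After 1 (read(8)): returned 'VNDW2NPU', offset=8
After 2 (read(6)): returned 'W4RVJF', offset=14
After 3 (seek(+4, CUR)): offset=18
After 4 (seek(-15, END)): offset=5
After 5 (read(2)): returned 'NP', offset=7
After 6 (tell()): offset=7
After 7 (seek(+2, CUR)): offset=9
After 8 (seek(+1, CUR)): offset=10
After 9 (read(8)): returned 'RVJFYVNY', offset=18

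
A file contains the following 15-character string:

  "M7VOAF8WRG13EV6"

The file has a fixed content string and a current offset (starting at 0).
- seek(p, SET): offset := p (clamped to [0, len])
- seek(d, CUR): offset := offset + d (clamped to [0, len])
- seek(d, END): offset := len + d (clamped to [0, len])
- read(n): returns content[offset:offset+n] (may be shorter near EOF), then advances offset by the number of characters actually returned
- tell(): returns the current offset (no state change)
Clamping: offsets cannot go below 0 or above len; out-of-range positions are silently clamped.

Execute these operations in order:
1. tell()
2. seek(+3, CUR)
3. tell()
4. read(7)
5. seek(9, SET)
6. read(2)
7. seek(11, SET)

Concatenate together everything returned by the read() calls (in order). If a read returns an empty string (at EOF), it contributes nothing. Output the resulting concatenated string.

After 1 (tell()): offset=0
After 2 (seek(+3, CUR)): offset=3
After 3 (tell()): offset=3
After 4 (read(7)): returned 'OAF8WRG', offset=10
After 5 (seek(9, SET)): offset=9
After 6 (read(2)): returned 'G1', offset=11
After 7 (seek(11, SET)): offset=11

Answer: OAF8WRGG1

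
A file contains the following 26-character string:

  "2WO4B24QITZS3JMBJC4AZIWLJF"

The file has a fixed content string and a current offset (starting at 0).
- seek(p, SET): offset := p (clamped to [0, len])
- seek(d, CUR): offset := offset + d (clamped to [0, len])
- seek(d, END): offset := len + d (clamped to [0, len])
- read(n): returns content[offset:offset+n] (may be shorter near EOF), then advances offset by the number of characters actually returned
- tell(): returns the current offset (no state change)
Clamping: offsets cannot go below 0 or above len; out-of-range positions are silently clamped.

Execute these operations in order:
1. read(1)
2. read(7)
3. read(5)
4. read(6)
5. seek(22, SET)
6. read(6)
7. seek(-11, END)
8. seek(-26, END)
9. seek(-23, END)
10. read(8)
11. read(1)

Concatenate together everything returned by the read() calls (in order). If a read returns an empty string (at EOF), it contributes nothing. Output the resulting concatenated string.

Answer: 2WO4B24QITZS3JMBJC4WLJF4B24QITZS

Derivation:
After 1 (read(1)): returned '2', offset=1
After 2 (read(7)): returned 'WO4B24Q', offset=8
After 3 (read(5)): returned 'ITZS3', offset=13
After 4 (read(6)): returned 'JMBJC4', offset=19
After 5 (seek(22, SET)): offset=22
After 6 (read(6)): returned 'WLJF', offset=26
After 7 (seek(-11, END)): offset=15
After 8 (seek(-26, END)): offset=0
After 9 (seek(-23, END)): offset=3
After 10 (read(8)): returned '4B24QITZ', offset=11
After 11 (read(1)): returned 'S', offset=12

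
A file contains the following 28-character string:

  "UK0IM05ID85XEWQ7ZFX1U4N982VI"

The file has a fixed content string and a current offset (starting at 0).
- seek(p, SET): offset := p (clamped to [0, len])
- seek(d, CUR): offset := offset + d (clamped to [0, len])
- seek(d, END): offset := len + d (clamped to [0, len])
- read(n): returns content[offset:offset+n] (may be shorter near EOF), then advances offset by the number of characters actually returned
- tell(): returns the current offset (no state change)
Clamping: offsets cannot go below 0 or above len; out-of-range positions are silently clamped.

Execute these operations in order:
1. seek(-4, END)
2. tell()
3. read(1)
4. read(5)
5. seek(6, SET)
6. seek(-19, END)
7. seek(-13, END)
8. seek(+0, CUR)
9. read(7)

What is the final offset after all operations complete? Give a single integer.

Answer: 22

Derivation:
After 1 (seek(-4, END)): offset=24
After 2 (tell()): offset=24
After 3 (read(1)): returned '8', offset=25
After 4 (read(5)): returned '2VI', offset=28
After 5 (seek(6, SET)): offset=6
After 6 (seek(-19, END)): offset=9
After 7 (seek(-13, END)): offset=15
After 8 (seek(+0, CUR)): offset=15
After 9 (read(7)): returned '7ZFX1U4', offset=22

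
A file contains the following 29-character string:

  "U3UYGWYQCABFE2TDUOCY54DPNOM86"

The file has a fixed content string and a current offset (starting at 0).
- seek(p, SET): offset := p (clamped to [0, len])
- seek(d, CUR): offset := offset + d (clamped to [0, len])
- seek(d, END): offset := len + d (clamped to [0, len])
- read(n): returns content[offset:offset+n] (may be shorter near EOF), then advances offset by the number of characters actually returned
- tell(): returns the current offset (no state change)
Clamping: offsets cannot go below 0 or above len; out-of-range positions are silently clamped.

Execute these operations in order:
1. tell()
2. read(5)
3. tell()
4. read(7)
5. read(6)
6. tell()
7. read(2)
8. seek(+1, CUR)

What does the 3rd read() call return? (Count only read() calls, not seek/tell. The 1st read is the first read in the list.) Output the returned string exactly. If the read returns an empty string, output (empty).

Answer: E2TDUO

Derivation:
After 1 (tell()): offset=0
After 2 (read(5)): returned 'U3UYG', offset=5
After 3 (tell()): offset=5
After 4 (read(7)): returned 'WYQCABF', offset=12
After 5 (read(6)): returned 'E2TDUO', offset=18
After 6 (tell()): offset=18
After 7 (read(2)): returned 'CY', offset=20
After 8 (seek(+1, CUR)): offset=21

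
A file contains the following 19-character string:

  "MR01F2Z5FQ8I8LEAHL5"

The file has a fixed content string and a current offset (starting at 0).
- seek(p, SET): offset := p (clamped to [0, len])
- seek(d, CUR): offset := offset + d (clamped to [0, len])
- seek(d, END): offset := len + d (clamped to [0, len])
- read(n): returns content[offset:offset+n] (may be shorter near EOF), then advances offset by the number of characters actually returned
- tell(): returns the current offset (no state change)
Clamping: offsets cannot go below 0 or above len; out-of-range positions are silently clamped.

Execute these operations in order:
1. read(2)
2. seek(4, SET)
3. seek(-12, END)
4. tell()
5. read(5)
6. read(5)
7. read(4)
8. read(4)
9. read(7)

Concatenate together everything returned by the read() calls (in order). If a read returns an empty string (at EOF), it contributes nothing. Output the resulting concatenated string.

Answer: MR5FQ8I8LEAHL5

Derivation:
After 1 (read(2)): returned 'MR', offset=2
After 2 (seek(4, SET)): offset=4
After 3 (seek(-12, END)): offset=7
After 4 (tell()): offset=7
After 5 (read(5)): returned '5FQ8I', offset=12
After 6 (read(5)): returned '8LEAH', offset=17
After 7 (read(4)): returned 'L5', offset=19
After 8 (read(4)): returned '', offset=19
After 9 (read(7)): returned '', offset=19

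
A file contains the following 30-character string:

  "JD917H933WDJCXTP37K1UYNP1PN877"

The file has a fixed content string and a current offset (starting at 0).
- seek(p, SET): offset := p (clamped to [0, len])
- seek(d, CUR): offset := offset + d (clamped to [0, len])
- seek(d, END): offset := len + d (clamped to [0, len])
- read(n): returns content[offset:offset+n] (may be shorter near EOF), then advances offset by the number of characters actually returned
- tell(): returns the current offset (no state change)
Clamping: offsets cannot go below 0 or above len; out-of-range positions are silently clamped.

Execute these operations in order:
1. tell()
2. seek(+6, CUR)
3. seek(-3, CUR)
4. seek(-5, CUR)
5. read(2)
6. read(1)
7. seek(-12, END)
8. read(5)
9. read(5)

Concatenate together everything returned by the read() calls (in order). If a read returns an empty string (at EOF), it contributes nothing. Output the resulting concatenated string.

After 1 (tell()): offset=0
After 2 (seek(+6, CUR)): offset=6
After 3 (seek(-3, CUR)): offset=3
After 4 (seek(-5, CUR)): offset=0
After 5 (read(2)): returned 'JD', offset=2
After 6 (read(1)): returned '9', offset=3
After 7 (seek(-12, END)): offset=18
After 8 (read(5)): returned 'K1UYN', offset=23
After 9 (read(5)): returned 'P1PN8', offset=28

Answer: JD9K1UYNP1PN8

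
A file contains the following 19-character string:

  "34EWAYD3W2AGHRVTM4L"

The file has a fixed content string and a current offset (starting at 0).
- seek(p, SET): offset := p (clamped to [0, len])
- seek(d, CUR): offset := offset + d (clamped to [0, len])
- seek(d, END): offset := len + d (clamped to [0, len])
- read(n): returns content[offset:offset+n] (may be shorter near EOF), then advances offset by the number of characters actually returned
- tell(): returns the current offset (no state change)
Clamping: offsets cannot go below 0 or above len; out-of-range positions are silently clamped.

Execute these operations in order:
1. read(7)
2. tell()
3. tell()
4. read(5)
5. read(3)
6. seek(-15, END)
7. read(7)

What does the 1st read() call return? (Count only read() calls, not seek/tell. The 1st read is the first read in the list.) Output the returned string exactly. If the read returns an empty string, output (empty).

Answer: 34EWAYD

Derivation:
After 1 (read(7)): returned '34EWAYD', offset=7
After 2 (tell()): offset=7
After 3 (tell()): offset=7
After 4 (read(5)): returned '3W2AG', offset=12
After 5 (read(3)): returned 'HRV', offset=15
After 6 (seek(-15, END)): offset=4
After 7 (read(7)): returned 'AYD3W2A', offset=11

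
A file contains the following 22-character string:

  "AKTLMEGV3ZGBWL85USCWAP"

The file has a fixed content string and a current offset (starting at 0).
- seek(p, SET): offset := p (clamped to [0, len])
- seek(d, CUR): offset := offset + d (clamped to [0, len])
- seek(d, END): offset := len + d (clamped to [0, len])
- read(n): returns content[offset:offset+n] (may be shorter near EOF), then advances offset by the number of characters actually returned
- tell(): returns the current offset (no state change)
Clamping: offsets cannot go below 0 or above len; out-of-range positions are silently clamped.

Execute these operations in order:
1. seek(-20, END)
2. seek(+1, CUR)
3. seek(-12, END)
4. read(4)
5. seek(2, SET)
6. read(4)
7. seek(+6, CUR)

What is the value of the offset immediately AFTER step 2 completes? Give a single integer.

After 1 (seek(-20, END)): offset=2
After 2 (seek(+1, CUR)): offset=3

Answer: 3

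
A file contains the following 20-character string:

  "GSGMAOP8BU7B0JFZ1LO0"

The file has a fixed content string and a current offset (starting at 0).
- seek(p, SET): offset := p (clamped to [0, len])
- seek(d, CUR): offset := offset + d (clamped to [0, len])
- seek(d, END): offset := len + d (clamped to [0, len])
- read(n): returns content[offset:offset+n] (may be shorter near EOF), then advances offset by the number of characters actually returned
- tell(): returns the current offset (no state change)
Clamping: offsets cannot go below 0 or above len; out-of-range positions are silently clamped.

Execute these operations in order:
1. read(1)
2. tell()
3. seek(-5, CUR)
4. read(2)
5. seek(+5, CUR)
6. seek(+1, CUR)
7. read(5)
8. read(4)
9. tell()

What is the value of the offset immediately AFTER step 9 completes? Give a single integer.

Answer: 17

Derivation:
After 1 (read(1)): returned 'G', offset=1
After 2 (tell()): offset=1
After 3 (seek(-5, CUR)): offset=0
After 4 (read(2)): returned 'GS', offset=2
After 5 (seek(+5, CUR)): offset=7
After 6 (seek(+1, CUR)): offset=8
After 7 (read(5)): returned 'BU7B0', offset=13
After 8 (read(4)): returned 'JFZ1', offset=17
After 9 (tell()): offset=17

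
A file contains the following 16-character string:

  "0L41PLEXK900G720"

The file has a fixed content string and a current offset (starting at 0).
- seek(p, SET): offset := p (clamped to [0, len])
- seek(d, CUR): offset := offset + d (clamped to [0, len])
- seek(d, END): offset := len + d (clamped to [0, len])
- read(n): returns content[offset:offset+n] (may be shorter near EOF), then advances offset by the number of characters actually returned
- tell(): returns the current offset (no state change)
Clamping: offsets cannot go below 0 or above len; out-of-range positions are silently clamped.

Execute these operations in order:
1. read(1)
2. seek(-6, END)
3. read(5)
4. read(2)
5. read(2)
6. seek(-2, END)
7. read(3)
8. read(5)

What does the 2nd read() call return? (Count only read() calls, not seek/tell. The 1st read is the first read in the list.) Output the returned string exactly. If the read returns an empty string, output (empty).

Answer: 00G72

Derivation:
After 1 (read(1)): returned '0', offset=1
After 2 (seek(-6, END)): offset=10
After 3 (read(5)): returned '00G72', offset=15
After 4 (read(2)): returned '0', offset=16
After 5 (read(2)): returned '', offset=16
After 6 (seek(-2, END)): offset=14
After 7 (read(3)): returned '20', offset=16
After 8 (read(5)): returned '', offset=16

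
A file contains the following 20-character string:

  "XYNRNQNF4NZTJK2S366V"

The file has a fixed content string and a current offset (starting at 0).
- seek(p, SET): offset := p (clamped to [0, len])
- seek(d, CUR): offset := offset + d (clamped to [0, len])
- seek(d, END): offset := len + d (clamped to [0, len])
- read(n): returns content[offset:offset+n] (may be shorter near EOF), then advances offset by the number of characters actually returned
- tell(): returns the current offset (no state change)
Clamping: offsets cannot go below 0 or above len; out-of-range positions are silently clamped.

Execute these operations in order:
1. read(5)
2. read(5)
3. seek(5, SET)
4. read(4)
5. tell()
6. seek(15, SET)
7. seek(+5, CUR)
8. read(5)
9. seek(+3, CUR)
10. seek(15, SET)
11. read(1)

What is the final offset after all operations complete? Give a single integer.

After 1 (read(5)): returned 'XYNRN', offset=5
After 2 (read(5)): returned 'QNF4N', offset=10
After 3 (seek(5, SET)): offset=5
After 4 (read(4)): returned 'QNF4', offset=9
After 5 (tell()): offset=9
After 6 (seek(15, SET)): offset=15
After 7 (seek(+5, CUR)): offset=20
After 8 (read(5)): returned '', offset=20
After 9 (seek(+3, CUR)): offset=20
After 10 (seek(15, SET)): offset=15
After 11 (read(1)): returned 'S', offset=16

Answer: 16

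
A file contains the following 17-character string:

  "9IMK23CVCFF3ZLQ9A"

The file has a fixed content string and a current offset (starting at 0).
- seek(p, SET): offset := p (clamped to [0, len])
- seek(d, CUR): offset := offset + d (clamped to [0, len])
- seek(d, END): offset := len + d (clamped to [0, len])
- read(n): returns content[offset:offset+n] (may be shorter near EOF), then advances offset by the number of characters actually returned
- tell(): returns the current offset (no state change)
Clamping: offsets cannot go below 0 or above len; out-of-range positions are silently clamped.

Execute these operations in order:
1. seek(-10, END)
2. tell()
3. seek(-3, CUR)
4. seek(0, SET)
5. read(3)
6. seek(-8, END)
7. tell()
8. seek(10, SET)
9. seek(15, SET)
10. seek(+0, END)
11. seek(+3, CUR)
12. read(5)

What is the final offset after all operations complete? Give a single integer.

After 1 (seek(-10, END)): offset=7
After 2 (tell()): offset=7
After 3 (seek(-3, CUR)): offset=4
After 4 (seek(0, SET)): offset=0
After 5 (read(3)): returned '9IM', offset=3
After 6 (seek(-8, END)): offset=9
After 7 (tell()): offset=9
After 8 (seek(10, SET)): offset=10
After 9 (seek(15, SET)): offset=15
After 10 (seek(+0, END)): offset=17
After 11 (seek(+3, CUR)): offset=17
After 12 (read(5)): returned '', offset=17

Answer: 17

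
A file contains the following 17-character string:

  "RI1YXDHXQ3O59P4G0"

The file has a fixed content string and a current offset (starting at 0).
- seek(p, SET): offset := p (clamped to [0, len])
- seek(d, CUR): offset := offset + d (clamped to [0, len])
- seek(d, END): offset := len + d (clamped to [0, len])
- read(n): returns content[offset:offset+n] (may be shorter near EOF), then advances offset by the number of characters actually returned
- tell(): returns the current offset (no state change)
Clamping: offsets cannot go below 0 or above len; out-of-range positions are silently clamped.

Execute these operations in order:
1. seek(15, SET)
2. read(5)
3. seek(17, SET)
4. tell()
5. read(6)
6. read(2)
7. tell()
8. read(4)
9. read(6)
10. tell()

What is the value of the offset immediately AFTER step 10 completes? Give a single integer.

Answer: 17

Derivation:
After 1 (seek(15, SET)): offset=15
After 2 (read(5)): returned 'G0', offset=17
After 3 (seek(17, SET)): offset=17
After 4 (tell()): offset=17
After 5 (read(6)): returned '', offset=17
After 6 (read(2)): returned '', offset=17
After 7 (tell()): offset=17
After 8 (read(4)): returned '', offset=17
After 9 (read(6)): returned '', offset=17
After 10 (tell()): offset=17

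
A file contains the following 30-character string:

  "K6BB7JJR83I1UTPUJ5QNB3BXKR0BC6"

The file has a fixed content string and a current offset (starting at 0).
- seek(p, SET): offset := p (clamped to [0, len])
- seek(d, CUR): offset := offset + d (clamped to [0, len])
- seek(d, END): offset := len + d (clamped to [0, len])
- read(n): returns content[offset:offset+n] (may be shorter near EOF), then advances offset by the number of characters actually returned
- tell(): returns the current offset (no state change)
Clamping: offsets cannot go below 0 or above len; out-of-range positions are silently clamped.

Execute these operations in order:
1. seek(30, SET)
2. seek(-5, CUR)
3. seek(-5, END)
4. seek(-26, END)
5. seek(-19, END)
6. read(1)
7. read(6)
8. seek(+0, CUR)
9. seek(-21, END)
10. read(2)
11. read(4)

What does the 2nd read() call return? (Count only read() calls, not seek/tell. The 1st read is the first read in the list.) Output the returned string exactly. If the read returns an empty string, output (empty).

After 1 (seek(30, SET)): offset=30
After 2 (seek(-5, CUR)): offset=25
After 3 (seek(-5, END)): offset=25
After 4 (seek(-26, END)): offset=4
After 5 (seek(-19, END)): offset=11
After 6 (read(1)): returned '1', offset=12
After 7 (read(6)): returned 'UTPUJ5', offset=18
After 8 (seek(+0, CUR)): offset=18
After 9 (seek(-21, END)): offset=9
After 10 (read(2)): returned '3I', offset=11
After 11 (read(4)): returned '1UTP', offset=15

Answer: UTPUJ5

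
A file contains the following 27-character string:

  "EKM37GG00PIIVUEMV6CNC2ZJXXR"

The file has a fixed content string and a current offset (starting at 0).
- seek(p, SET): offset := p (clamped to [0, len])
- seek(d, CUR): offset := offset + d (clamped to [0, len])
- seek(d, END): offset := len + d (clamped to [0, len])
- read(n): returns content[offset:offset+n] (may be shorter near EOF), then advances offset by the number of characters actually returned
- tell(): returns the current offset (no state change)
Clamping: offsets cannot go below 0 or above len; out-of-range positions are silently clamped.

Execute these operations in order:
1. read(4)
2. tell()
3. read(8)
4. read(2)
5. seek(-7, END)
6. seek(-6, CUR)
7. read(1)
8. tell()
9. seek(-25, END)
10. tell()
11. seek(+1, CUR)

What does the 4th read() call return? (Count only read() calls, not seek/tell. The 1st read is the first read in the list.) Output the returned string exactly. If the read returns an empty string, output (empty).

After 1 (read(4)): returned 'EKM3', offset=4
After 2 (tell()): offset=4
After 3 (read(8)): returned '7GG00PII', offset=12
After 4 (read(2)): returned 'VU', offset=14
After 5 (seek(-7, END)): offset=20
After 6 (seek(-6, CUR)): offset=14
After 7 (read(1)): returned 'E', offset=15
After 8 (tell()): offset=15
After 9 (seek(-25, END)): offset=2
After 10 (tell()): offset=2
After 11 (seek(+1, CUR)): offset=3

Answer: E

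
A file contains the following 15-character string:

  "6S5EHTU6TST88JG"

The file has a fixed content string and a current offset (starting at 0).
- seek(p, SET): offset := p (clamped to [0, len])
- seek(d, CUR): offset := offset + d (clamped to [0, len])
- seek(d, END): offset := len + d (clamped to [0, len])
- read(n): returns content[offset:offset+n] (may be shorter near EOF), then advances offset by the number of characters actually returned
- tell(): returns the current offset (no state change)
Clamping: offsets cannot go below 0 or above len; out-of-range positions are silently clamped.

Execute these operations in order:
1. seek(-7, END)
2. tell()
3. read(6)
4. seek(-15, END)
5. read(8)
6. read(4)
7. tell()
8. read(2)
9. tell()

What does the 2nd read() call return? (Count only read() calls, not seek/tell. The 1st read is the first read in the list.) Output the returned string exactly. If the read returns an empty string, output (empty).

Answer: 6S5EHTU6

Derivation:
After 1 (seek(-7, END)): offset=8
After 2 (tell()): offset=8
After 3 (read(6)): returned 'TST88J', offset=14
After 4 (seek(-15, END)): offset=0
After 5 (read(8)): returned '6S5EHTU6', offset=8
After 6 (read(4)): returned 'TST8', offset=12
After 7 (tell()): offset=12
After 8 (read(2)): returned '8J', offset=14
After 9 (tell()): offset=14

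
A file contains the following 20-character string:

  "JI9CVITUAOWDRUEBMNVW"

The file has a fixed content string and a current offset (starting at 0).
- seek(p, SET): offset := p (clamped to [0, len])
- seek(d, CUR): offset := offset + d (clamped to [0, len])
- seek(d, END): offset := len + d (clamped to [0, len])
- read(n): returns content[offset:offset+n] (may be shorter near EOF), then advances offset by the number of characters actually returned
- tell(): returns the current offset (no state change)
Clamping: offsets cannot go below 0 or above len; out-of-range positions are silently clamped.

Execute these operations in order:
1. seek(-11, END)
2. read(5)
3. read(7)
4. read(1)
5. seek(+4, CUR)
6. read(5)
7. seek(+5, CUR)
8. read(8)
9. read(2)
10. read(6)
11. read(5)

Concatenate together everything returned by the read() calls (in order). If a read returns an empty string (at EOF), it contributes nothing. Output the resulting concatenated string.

Answer: OWDRUEBMNVW

Derivation:
After 1 (seek(-11, END)): offset=9
After 2 (read(5)): returned 'OWDRU', offset=14
After 3 (read(7)): returned 'EBMNVW', offset=20
After 4 (read(1)): returned '', offset=20
After 5 (seek(+4, CUR)): offset=20
After 6 (read(5)): returned '', offset=20
After 7 (seek(+5, CUR)): offset=20
After 8 (read(8)): returned '', offset=20
After 9 (read(2)): returned '', offset=20
After 10 (read(6)): returned '', offset=20
After 11 (read(5)): returned '', offset=20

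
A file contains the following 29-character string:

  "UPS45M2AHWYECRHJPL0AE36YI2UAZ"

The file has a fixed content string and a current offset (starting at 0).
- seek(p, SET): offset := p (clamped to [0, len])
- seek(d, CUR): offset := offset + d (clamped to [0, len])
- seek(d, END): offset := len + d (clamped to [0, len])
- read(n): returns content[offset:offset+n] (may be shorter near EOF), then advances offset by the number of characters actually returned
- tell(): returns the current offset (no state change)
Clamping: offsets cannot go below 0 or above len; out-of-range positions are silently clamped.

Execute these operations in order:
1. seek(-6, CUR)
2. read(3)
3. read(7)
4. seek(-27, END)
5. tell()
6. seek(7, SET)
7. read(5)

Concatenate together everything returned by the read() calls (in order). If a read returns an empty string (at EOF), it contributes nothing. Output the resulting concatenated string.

Answer: UPS45M2AHWAHWYE

Derivation:
After 1 (seek(-6, CUR)): offset=0
After 2 (read(3)): returned 'UPS', offset=3
After 3 (read(7)): returned '45M2AHW', offset=10
After 4 (seek(-27, END)): offset=2
After 5 (tell()): offset=2
After 6 (seek(7, SET)): offset=7
After 7 (read(5)): returned 'AHWYE', offset=12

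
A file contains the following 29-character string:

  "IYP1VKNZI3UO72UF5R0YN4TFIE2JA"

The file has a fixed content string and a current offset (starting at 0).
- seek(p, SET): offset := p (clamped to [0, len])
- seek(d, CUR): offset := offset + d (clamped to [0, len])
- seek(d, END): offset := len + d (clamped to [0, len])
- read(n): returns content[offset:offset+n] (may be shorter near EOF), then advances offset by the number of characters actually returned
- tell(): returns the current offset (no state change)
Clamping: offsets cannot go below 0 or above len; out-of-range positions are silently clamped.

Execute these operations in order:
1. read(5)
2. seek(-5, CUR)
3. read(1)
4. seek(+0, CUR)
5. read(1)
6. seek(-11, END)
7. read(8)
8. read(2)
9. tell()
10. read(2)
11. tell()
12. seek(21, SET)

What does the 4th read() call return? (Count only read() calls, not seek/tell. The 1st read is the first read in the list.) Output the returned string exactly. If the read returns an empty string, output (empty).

After 1 (read(5)): returned 'IYP1V', offset=5
After 2 (seek(-5, CUR)): offset=0
After 3 (read(1)): returned 'I', offset=1
After 4 (seek(+0, CUR)): offset=1
After 5 (read(1)): returned 'Y', offset=2
After 6 (seek(-11, END)): offset=18
After 7 (read(8)): returned '0YN4TFIE', offset=26
After 8 (read(2)): returned '2J', offset=28
After 9 (tell()): offset=28
After 10 (read(2)): returned 'A', offset=29
After 11 (tell()): offset=29
After 12 (seek(21, SET)): offset=21

Answer: 0YN4TFIE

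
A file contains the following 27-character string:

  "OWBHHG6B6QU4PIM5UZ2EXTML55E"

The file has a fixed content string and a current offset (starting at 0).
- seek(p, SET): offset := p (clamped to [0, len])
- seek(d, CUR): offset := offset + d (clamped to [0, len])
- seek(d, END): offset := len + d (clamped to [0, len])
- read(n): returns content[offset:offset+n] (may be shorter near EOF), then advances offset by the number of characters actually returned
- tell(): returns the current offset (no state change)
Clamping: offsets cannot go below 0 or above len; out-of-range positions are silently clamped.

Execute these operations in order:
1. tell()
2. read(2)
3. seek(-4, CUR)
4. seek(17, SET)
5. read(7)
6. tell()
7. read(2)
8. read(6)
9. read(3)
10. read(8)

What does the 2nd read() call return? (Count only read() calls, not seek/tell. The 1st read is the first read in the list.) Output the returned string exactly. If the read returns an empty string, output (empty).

Answer: Z2EXTML

Derivation:
After 1 (tell()): offset=0
After 2 (read(2)): returned 'OW', offset=2
After 3 (seek(-4, CUR)): offset=0
After 4 (seek(17, SET)): offset=17
After 5 (read(7)): returned 'Z2EXTML', offset=24
After 6 (tell()): offset=24
After 7 (read(2)): returned '55', offset=26
After 8 (read(6)): returned 'E', offset=27
After 9 (read(3)): returned '', offset=27
After 10 (read(8)): returned '', offset=27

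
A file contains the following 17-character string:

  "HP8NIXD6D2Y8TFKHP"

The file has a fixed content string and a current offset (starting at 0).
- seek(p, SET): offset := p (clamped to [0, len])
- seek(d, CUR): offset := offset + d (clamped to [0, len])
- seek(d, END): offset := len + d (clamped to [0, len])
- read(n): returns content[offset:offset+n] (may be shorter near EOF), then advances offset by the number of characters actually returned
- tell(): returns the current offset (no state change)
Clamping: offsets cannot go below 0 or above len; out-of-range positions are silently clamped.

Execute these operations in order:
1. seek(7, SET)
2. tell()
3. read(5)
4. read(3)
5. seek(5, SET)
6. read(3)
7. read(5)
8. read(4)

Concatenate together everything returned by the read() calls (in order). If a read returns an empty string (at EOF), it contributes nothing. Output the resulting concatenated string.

After 1 (seek(7, SET)): offset=7
After 2 (tell()): offset=7
After 3 (read(5)): returned '6D2Y8', offset=12
After 4 (read(3)): returned 'TFK', offset=15
After 5 (seek(5, SET)): offset=5
After 6 (read(3)): returned 'XD6', offset=8
After 7 (read(5)): returned 'D2Y8T', offset=13
After 8 (read(4)): returned 'FKHP', offset=17

Answer: 6D2Y8TFKXD6D2Y8TFKHP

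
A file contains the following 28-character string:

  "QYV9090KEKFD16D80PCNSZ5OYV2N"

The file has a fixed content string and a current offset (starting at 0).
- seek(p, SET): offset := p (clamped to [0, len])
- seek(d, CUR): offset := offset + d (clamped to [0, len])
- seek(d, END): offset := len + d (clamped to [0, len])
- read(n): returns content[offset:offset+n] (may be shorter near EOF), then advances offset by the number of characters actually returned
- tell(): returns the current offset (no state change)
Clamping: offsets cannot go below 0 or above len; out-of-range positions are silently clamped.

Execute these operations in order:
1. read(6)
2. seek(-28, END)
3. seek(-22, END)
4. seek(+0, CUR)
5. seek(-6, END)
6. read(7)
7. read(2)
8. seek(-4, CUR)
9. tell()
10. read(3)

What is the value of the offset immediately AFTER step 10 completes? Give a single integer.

Answer: 27

Derivation:
After 1 (read(6)): returned 'QYV909', offset=6
After 2 (seek(-28, END)): offset=0
After 3 (seek(-22, END)): offset=6
After 4 (seek(+0, CUR)): offset=6
After 5 (seek(-6, END)): offset=22
After 6 (read(7)): returned '5OYV2N', offset=28
After 7 (read(2)): returned '', offset=28
After 8 (seek(-4, CUR)): offset=24
After 9 (tell()): offset=24
After 10 (read(3)): returned 'YV2', offset=27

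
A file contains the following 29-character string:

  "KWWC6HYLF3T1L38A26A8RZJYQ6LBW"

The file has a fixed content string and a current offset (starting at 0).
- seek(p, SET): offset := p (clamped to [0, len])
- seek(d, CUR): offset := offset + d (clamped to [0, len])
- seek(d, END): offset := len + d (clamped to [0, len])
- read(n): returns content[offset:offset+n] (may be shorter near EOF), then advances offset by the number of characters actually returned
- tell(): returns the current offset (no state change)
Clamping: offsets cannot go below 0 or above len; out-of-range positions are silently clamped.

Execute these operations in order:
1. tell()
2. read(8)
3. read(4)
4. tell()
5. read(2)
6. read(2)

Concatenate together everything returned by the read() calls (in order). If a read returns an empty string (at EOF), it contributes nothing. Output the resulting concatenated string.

After 1 (tell()): offset=0
After 2 (read(8)): returned 'KWWC6HYL', offset=8
After 3 (read(4)): returned 'F3T1', offset=12
After 4 (tell()): offset=12
After 5 (read(2)): returned 'L3', offset=14
After 6 (read(2)): returned '8A', offset=16

Answer: KWWC6HYLF3T1L38A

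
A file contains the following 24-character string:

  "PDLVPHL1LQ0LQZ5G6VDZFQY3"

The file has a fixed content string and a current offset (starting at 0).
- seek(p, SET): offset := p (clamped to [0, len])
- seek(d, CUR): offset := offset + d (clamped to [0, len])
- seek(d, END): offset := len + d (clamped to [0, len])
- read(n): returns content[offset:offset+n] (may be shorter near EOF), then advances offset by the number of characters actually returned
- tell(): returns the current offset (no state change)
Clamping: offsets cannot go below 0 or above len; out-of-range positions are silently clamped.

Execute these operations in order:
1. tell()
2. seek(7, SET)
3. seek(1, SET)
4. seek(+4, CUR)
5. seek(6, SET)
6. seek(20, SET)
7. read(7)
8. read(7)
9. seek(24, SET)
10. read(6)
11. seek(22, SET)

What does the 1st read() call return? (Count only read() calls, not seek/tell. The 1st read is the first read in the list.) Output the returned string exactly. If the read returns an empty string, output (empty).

Answer: FQY3

Derivation:
After 1 (tell()): offset=0
After 2 (seek(7, SET)): offset=7
After 3 (seek(1, SET)): offset=1
After 4 (seek(+4, CUR)): offset=5
After 5 (seek(6, SET)): offset=6
After 6 (seek(20, SET)): offset=20
After 7 (read(7)): returned 'FQY3', offset=24
After 8 (read(7)): returned '', offset=24
After 9 (seek(24, SET)): offset=24
After 10 (read(6)): returned '', offset=24
After 11 (seek(22, SET)): offset=22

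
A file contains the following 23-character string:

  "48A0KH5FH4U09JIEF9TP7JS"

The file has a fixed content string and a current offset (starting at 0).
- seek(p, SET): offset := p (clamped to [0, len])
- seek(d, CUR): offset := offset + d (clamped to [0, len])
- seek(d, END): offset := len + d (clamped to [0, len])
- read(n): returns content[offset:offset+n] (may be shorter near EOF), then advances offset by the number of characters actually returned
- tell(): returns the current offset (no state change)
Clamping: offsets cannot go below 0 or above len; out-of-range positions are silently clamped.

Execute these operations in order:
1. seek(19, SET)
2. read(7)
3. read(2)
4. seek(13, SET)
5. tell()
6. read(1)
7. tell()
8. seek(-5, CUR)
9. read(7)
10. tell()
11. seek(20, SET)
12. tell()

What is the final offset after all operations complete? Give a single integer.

After 1 (seek(19, SET)): offset=19
After 2 (read(7)): returned 'P7JS', offset=23
After 3 (read(2)): returned '', offset=23
After 4 (seek(13, SET)): offset=13
After 5 (tell()): offset=13
After 6 (read(1)): returned 'J', offset=14
After 7 (tell()): offset=14
After 8 (seek(-5, CUR)): offset=9
After 9 (read(7)): returned '4U09JIE', offset=16
After 10 (tell()): offset=16
After 11 (seek(20, SET)): offset=20
After 12 (tell()): offset=20

Answer: 20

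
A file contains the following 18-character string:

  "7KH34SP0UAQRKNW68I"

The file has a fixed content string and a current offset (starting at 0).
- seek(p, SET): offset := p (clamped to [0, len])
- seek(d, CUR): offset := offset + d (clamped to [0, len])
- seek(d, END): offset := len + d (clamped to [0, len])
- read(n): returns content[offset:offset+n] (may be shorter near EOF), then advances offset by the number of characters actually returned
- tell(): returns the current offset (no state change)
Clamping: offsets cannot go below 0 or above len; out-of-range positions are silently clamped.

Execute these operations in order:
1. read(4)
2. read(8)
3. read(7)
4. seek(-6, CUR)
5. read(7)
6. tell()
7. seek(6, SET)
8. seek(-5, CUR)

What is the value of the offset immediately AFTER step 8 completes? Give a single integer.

Answer: 1

Derivation:
After 1 (read(4)): returned '7KH3', offset=4
After 2 (read(8)): returned '4SP0UAQR', offset=12
After 3 (read(7)): returned 'KNW68I', offset=18
After 4 (seek(-6, CUR)): offset=12
After 5 (read(7)): returned 'KNW68I', offset=18
After 6 (tell()): offset=18
After 7 (seek(6, SET)): offset=6
After 8 (seek(-5, CUR)): offset=1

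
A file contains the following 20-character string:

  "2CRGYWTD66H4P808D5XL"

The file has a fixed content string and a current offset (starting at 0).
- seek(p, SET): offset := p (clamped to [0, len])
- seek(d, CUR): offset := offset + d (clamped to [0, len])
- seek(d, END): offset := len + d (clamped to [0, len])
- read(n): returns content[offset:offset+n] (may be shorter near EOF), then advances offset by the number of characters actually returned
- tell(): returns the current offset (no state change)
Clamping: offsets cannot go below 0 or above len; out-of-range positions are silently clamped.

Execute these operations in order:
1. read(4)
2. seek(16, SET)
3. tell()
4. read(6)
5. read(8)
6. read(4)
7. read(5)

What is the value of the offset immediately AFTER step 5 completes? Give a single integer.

Answer: 20

Derivation:
After 1 (read(4)): returned '2CRG', offset=4
After 2 (seek(16, SET)): offset=16
After 3 (tell()): offset=16
After 4 (read(6)): returned 'D5XL', offset=20
After 5 (read(8)): returned '', offset=20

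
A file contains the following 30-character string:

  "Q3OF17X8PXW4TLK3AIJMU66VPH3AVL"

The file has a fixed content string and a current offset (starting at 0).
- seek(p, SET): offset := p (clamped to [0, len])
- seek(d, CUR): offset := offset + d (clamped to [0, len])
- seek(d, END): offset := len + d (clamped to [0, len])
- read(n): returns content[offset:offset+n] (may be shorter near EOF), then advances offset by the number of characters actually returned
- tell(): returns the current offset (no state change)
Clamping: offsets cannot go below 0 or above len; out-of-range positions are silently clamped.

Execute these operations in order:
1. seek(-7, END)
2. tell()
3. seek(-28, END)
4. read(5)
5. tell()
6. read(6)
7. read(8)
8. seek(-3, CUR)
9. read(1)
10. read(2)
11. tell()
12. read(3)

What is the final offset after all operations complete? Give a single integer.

Answer: 24

Derivation:
After 1 (seek(-7, END)): offset=23
After 2 (tell()): offset=23
After 3 (seek(-28, END)): offset=2
After 4 (read(5)): returned 'OF17X', offset=7
After 5 (tell()): offset=7
After 6 (read(6)): returned '8PXW4T', offset=13
After 7 (read(8)): returned 'LK3AIJMU', offset=21
After 8 (seek(-3, CUR)): offset=18
After 9 (read(1)): returned 'J', offset=19
After 10 (read(2)): returned 'MU', offset=21
After 11 (tell()): offset=21
After 12 (read(3)): returned '66V', offset=24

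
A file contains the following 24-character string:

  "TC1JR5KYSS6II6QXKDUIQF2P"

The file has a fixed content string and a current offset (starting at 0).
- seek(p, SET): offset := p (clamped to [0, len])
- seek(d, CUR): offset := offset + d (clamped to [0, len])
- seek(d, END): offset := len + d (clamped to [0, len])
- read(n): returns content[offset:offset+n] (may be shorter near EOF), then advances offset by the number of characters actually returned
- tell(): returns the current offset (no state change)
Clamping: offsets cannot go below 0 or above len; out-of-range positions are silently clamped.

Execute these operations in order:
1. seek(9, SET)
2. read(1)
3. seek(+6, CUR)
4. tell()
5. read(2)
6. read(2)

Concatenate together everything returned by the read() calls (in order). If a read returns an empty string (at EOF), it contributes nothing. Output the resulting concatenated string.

Answer: SKDUI

Derivation:
After 1 (seek(9, SET)): offset=9
After 2 (read(1)): returned 'S', offset=10
After 3 (seek(+6, CUR)): offset=16
After 4 (tell()): offset=16
After 5 (read(2)): returned 'KD', offset=18
After 6 (read(2)): returned 'UI', offset=20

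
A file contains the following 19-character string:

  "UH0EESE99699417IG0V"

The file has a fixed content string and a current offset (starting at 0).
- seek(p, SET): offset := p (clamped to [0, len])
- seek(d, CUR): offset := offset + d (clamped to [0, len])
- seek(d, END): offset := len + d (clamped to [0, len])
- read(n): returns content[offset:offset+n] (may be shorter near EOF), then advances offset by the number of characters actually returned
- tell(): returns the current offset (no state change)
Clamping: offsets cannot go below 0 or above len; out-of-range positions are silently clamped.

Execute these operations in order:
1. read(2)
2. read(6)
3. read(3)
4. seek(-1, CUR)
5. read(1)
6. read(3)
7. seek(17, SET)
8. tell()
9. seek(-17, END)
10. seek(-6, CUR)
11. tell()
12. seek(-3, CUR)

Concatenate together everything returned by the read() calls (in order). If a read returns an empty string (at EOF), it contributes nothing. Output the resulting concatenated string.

After 1 (read(2)): returned 'UH', offset=2
After 2 (read(6)): returned '0EESE9', offset=8
After 3 (read(3)): returned '969', offset=11
After 4 (seek(-1, CUR)): offset=10
After 5 (read(1)): returned '9', offset=11
After 6 (read(3)): returned '941', offset=14
After 7 (seek(17, SET)): offset=17
After 8 (tell()): offset=17
After 9 (seek(-17, END)): offset=2
After 10 (seek(-6, CUR)): offset=0
After 11 (tell()): offset=0
After 12 (seek(-3, CUR)): offset=0

Answer: UH0EESE99699941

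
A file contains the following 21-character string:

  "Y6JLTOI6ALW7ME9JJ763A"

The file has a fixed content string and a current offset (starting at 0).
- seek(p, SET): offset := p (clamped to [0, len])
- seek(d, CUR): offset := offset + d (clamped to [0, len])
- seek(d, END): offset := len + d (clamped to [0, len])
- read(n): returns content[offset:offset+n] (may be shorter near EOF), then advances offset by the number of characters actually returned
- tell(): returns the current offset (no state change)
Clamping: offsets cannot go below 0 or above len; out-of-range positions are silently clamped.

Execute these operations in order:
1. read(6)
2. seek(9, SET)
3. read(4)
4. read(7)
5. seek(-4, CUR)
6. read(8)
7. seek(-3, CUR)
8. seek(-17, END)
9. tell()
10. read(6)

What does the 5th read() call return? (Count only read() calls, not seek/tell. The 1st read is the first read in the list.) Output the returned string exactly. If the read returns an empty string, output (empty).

Answer: TOI6AL

Derivation:
After 1 (read(6)): returned 'Y6JLTO', offset=6
After 2 (seek(9, SET)): offset=9
After 3 (read(4)): returned 'LW7M', offset=13
After 4 (read(7)): returned 'E9JJ763', offset=20
After 5 (seek(-4, CUR)): offset=16
After 6 (read(8)): returned 'J763A', offset=21
After 7 (seek(-3, CUR)): offset=18
After 8 (seek(-17, END)): offset=4
After 9 (tell()): offset=4
After 10 (read(6)): returned 'TOI6AL', offset=10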